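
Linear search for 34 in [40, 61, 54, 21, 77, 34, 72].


i=0: 40!=34
i=1: 61!=34
i=2: 54!=34
i=3: 21!=34
i=4: 77!=34
i=5: 34==34 found!

Found at 5, 6 comps


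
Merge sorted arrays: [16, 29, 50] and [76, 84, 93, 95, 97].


Take 16 from A
Take 29 from A
Take 50 from A

Merged: [16, 29, 50, 76, 84, 93, 95, 97]


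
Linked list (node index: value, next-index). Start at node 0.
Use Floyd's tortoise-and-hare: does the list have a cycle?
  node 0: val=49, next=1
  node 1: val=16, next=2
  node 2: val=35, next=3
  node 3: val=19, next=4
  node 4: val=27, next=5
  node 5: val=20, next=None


Floyd's tortoise (slow, +1) and hare (fast, +2):
  init: slow=0, fast=0
  step 1: slow=1, fast=2
  step 2: slow=2, fast=4
  step 3: fast 4->5->None, no cycle

Cycle: no


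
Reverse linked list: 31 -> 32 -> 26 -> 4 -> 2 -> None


Step 1: curr=31, set curr.next=prev(None) | reversed so far: 31
Step 2: curr=32, set curr.next=prev(31) | reversed so far: 32 -> 31
Step 3: curr=26, set curr.next=prev(32) | reversed so far: 26 -> 32 -> 31
Step 4: curr=4, set curr.next=prev(26) | reversed so far: 4 -> 26 -> 32 -> 31
Step 5: curr=2, set curr.next=prev(4) | reversed so far: 2 -> 4 -> 26 -> 32 -> 31

2 -> 4 -> 26 -> 32 -> 31 -> None


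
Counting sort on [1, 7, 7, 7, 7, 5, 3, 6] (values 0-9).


Input: [1, 7, 7, 7, 7, 5, 3, 6]
Counts: [0, 1, 0, 1, 0, 1, 1, 4, 0, 0]

Sorted: [1, 3, 5, 6, 7, 7, 7, 7]


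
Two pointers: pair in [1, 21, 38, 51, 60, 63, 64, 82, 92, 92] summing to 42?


lo=0(1)+hi=9(92)=93
lo=0(1)+hi=8(92)=93
lo=0(1)+hi=7(82)=83
lo=0(1)+hi=6(64)=65
lo=0(1)+hi=5(63)=64
lo=0(1)+hi=4(60)=61
lo=0(1)+hi=3(51)=52
lo=0(1)+hi=2(38)=39
lo=1(21)+hi=2(38)=59

No pair found


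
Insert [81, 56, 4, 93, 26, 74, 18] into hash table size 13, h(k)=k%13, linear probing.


Insert 81: h=3 -> slot 3
Insert 56: h=4 -> slot 4
Insert 4: h=4, 1 probes -> slot 5
Insert 93: h=2 -> slot 2
Insert 26: h=0 -> slot 0
Insert 74: h=9 -> slot 9
Insert 18: h=5, 1 probes -> slot 6

Table: [26, None, 93, 81, 56, 4, 18, None, None, 74, None, None, None]


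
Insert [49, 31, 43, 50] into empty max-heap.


Insert 49: [49]
Insert 31: [49, 31]
Insert 43: [49, 31, 43]
Insert 50: [50, 49, 43, 31]

Final heap: [50, 49, 43, 31]


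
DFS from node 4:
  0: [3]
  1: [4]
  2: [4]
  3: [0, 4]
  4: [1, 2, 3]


Visit 4, push [3, 2, 1]
Visit 1, push []
Visit 2, push []
Visit 3, push [0]
Visit 0, push []

DFS order: [4, 1, 2, 3, 0]


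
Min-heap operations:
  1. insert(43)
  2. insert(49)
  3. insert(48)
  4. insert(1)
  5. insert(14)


insert(43) -> [43]
insert(49) -> [43, 49]
insert(48) -> [43, 49, 48]
insert(1) -> [1, 43, 48, 49]
insert(14) -> [1, 14, 48, 49, 43]

Final heap: [1, 14, 48, 49, 43]


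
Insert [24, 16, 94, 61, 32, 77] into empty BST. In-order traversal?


Insert 24: root
Insert 16: L from 24
Insert 94: R from 24
Insert 61: R from 24 -> L from 94
Insert 32: R from 24 -> L from 94 -> L from 61
Insert 77: R from 24 -> L from 94 -> R from 61

In-order: [16, 24, 32, 61, 77, 94]


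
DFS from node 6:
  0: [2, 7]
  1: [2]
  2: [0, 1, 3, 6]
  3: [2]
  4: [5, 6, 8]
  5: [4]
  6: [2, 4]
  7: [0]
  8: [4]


Visit 6, push [4, 2]
Visit 2, push [3, 1, 0]
Visit 0, push [7]
Visit 7, push []
Visit 1, push []
Visit 3, push []
Visit 4, push [8, 5]
Visit 5, push []
Visit 8, push []

DFS order: [6, 2, 0, 7, 1, 3, 4, 5, 8]


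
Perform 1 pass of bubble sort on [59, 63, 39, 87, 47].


Initial: [59, 63, 39, 87, 47]
Pass 1: [59, 39, 63, 47, 87] (2 swaps)

After 1 pass: [59, 39, 63, 47, 87]


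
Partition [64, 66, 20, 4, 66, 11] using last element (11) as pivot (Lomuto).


Pivot: 11
  4 <= 11: swap -> [4, 66, 20, 64, 66, 11]
Place pivot at 1: [4, 11, 20, 64, 66, 66]

Partitioned: [4, 11, 20, 64, 66, 66]


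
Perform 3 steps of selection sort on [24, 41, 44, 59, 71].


Initial: [24, 41, 44, 59, 71]
Step 1: min=24 at 0
  Swap: [24, 41, 44, 59, 71]
Step 2: min=41 at 1
  Swap: [24, 41, 44, 59, 71]
Step 3: min=44 at 2
  Swap: [24, 41, 44, 59, 71]

After 3 steps: [24, 41, 44, 59, 71]


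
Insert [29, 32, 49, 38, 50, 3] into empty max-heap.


Insert 29: [29]
Insert 32: [32, 29]
Insert 49: [49, 29, 32]
Insert 38: [49, 38, 32, 29]
Insert 50: [50, 49, 32, 29, 38]
Insert 3: [50, 49, 32, 29, 38, 3]

Final heap: [50, 49, 32, 29, 38, 3]


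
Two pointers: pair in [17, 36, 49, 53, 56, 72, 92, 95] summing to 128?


lo=0(17)+hi=7(95)=112
lo=1(36)+hi=7(95)=131
lo=1(36)+hi=6(92)=128

Yes: 36+92=128


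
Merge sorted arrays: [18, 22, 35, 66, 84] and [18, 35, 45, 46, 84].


Take 18 from A
Take 18 from B
Take 22 from A
Take 35 from A
Take 35 from B
Take 45 from B
Take 46 from B
Take 66 from A
Take 84 from A

Merged: [18, 18, 22, 35, 35, 45, 46, 66, 84, 84]


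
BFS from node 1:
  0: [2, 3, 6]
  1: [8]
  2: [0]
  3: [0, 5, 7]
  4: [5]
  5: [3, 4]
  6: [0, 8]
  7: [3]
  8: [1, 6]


Visit 1, enqueue [8]
Visit 8, enqueue [6]
Visit 6, enqueue [0]
Visit 0, enqueue [2, 3]
Visit 2, enqueue []
Visit 3, enqueue [5, 7]
Visit 5, enqueue [4]
Visit 7, enqueue []
Visit 4, enqueue []

BFS order: [1, 8, 6, 0, 2, 3, 5, 7, 4]


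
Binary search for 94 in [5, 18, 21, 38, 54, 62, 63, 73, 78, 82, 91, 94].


Step 1: lo=0, hi=11, mid=5, val=62
Step 2: lo=6, hi=11, mid=8, val=78
Step 3: lo=9, hi=11, mid=10, val=91
Step 4: lo=11, hi=11, mid=11, val=94

Found at index 11


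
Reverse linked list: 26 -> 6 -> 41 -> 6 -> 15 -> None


Step 1: curr=26, set curr.next=prev(None) | reversed so far: 26
Step 2: curr=6, set curr.next=prev(26) | reversed so far: 6 -> 26
Step 3: curr=41, set curr.next=prev(6) | reversed so far: 41 -> 6 -> 26
Step 4: curr=6, set curr.next=prev(41) | reversed so far: 6 -> 41 -> 6 -> 26
Step 5: curr=15, set curr.next=prev(6) | reversed so far: 15 -> 6 -> 41 -> 6 -> 26

15 -> 6 -> 41 -> 6 -> 26 -> None


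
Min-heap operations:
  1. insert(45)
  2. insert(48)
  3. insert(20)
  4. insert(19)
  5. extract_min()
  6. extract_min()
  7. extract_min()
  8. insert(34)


insert(45) -> [45]
insert(48) -> [45, 48]
insert(20) -> [20, 48, 45]
insert(19) -> [19, 20, 45, 48]
extract_min()->19, [20, 48, 45]
extract_min()->20, [45, 48]
extract_min()->45, [48]
insert(34) -> [34, 48]

Final heap: [34, 48]


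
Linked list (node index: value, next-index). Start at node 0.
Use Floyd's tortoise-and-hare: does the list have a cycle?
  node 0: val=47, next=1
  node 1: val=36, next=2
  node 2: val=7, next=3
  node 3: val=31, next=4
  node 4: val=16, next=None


Floyd's tortoise (slow, +1) and hare (fast, +2):
  init: slow=0, fast=0
  step 1: slow=1, fast=2
  step 2: slow=2, fast=4
  step 3: fast -> None, no cycle

Cycle: no


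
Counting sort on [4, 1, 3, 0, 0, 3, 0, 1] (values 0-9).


Input: [4, 1, 3, 0, 0, 3, 0, 1]
Counts: [3, 2, 0, 2, 1, 0, 0, 0, 0, 0]

Sorted: [0, 0, 0, 1, 1, 3, 3, 4]


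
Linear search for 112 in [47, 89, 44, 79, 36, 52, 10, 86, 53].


i=0: 47!=112
i=1: 89!=112
i=2: 44!=112
i=3: 79!=112
i=4: 36!=112
i=5: 52!=112
i=6: 10!=112
i=7: 86!=112
i=8: 53!=112

Not found, 9 comps


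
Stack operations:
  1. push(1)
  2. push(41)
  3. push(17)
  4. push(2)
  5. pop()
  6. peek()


push(1) -> [1]
push(41) -> [1, 41]
push(17) -> [1, 41, 17]
push(2) -> [1, 41, 17, 2]
pop()->2, [1, 41, 17]
peek()->17

Final stack: [1, 41, 17]


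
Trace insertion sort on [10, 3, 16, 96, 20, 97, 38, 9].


Initial: [10, 3, 16, 96, 20, 97, 38, 9]
Insert 3: [3, 10, 16, 96, 20, 97, 38, 9]
Insert 16: [3, 10, 16, 96, 20, 97, 38, 9]
Insert 96: [3, 10, 16, 96, 20, 97, 38, 9]
Insert 20: [3, 10, 16, 20, 96, 97, 38, 9]
Insert 97: [3, 10, 16, 20, 96, 97, 38, 9]
Insert 38: [3, 10, 16, 20, 38, 96, 97, 9]
Insert 9: [3, 9, 10, 16, 20, 38, 96, 97]

Sorted: [3, 9, 10, 16, 20, 38, 96, 97]


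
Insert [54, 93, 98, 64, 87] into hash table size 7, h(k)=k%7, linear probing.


Insert 54: h=5 -> slot 5
Insert 93: h=2 -> slot 2
Insert 98: h=0 -> slot 0
Insert 64: h=1 -> slot 1
Insert 87: h=3 -> slot 3

Table: [98, 64, 93, 87, None, 54, None]


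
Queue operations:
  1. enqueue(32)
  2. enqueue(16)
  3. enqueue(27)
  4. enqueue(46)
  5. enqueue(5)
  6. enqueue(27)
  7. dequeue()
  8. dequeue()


enqueue(32) -> [32]
enqueue(16) -> [32, 16]
enqueue(27) -> [32, 16, 27]
enqueue(46) -> [32, 16, 27, 46]
enqueue(5) -> [32, 16, 27, 46, 5]
enqueue(27) -> [32, 16, 27, 46, 5, 27]
dequeue()->32, [16, 27, 46, 5, 27]
dequeue()->16, [27, 46, 5, 27]

Final queue: [27, 46, 5, 27]


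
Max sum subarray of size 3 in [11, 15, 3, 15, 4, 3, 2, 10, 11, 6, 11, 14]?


[0:3]: 29
[1:4]: 33
[2:5]: 22
[3:6]: 22
[4:7]: 9
[5:8]: 15
[6:9]: 23
[7:10]: 27
[8:11]: 28
[9:12]: 31

Max: 33 at [1:4]


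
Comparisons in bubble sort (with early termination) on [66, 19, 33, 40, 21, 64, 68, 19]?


Algorithm: bubble sort (with early termination)
Input: [66, 19, 33, 40, 21, 64, 68, 19]
Sorted: [19, 19, 21, 33, 40, 64, 66, 68]

28


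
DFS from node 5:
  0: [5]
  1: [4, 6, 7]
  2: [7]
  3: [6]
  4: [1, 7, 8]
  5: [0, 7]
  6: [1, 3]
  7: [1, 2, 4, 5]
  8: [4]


Visit 5, push [7, 0]
Visit 0, push []
Visit 7, push [4, 2, 1]
Visit 1, push [6, 4]
Visit 4, push [8]
Visit 8, push []
Visit 6, push [3]
Visit 3, push []
Visit 2, push []

DFS order: [5, 0, 7, 1, 4, 8, 6, 3, 2]


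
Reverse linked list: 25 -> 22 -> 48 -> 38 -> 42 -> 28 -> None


Step 1: curr=25, set curr.next=prev(None) | reversed so far: 25
Step 2: curr=22, set curr.next=prev(25) | reversed so far: 22 -> 25
Step 3: curr=48, set curr.next=prev(22) | reversed so far: 48 -> 22 -> 25
Step 4: curr=38, set curr.next=prev(48) | reversed so far: 38 -> 48 -> 22 -> 25
Step 5: curr=42, set curr.next=prev(38) | reversed so far: 42 -> 38 -> 48 -> 22 -> 25
Step 6: curr=28, set curr.next=prev(42) | reversed so far: 28 -> 42 -> 38 -> 48 -> 22 -> 25

28 -> 42 -> 38 -> 48 -> 22 -> 25 -> None


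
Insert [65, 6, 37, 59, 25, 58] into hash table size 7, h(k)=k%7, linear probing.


Insert 65: h=2 -> slot 2
Insert 6: h=6 -> slot 6
Insert 37: h=2, 1 probes -> slot 3
Insert 59: h=3, 1 probes -> slot 4
Insert 25: h=4, 1 probes -> slot 5
Insert 58: h=2, 5 probes -> slot 0

Table: [58, None, 65, 37, 59, 25, 6]


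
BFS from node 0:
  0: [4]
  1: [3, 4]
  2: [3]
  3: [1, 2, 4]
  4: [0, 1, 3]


Visit 0, enqueue [4]
Visit 4, enqueue [1, 3]
Visit 1, enqueue []
Visit 3, enqueue [2]
Visit 2, enqueue []

BFS order: [0, 4, 1, 3, 2]


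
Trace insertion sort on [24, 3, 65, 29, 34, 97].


Initial: [24, 3, 65, 29, 34, 97]
Insert 3: [3, 24, 65, 29, 34, 97]
Insert 65: [3, 24, 65, 29, 34, 97]
Insert 29: [3, 24, 29, 65, 34, 97]
Insert 34: [3, 24, 29, 34, 65, 97]
Insert 97: [3, 24, 29, 34, 65, 97]

Sorted: [3, 24, 29, 34, 65, 97]


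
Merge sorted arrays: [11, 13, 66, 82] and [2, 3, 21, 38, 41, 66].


Take 2 from B
Take 3 from B
Take 11 from A
Take 13 from A
Take 21 from B
Take 38 from B
Take 41 from B
Take 66 from A
Take 66 from B

Merged: [2, 3, 11, 13, 21, 38, 41, 66, 66, 82]


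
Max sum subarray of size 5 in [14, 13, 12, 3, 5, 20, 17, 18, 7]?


[0:5]: 47
[1:6]: 53
[2:7]: 57
[3:8]: 63
[4:9]: 67

Max: 67 at [4:9]


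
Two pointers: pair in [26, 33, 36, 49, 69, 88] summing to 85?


lo=0(26)+hi=5(88)=114
lo=0(26)+hi=4(69)=95
lo=0(26)+hi=3(49)=75
lo=1(33)+hi=3(49)=82
lo=2(36)+hi=3(49)=85

Yes: 36+49=85


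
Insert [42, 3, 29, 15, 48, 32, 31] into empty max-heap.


Insert 42: [42]
Insert 3: [42, 3]
Insert 29: [42, 3, 29]
Insert 15: [42, 15, 29, 3]
Insert 48: [48, 42, 29, 3, 15]
Insert 32: [48, 42, 32, 3, 15, 29]
Insert 31: [48, 42, 32, 3, 15, 29, 31]

Final heap: [48, 42, 32, 3, 15, 29, 31]


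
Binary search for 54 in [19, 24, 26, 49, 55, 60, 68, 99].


Step 1: lo=0, hi=7, mid=3, val=49
Step 2: lo=4, hi=7, mid=5, val=60
Step 3: lo=4, hi=4, mid=4, val=55

Not found


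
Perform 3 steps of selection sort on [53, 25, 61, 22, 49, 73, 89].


Initial: [53, 25, 61, 22, 49, 73, 89]
Step 1: min=22 at 3
  Swap: [22, 25, 61, 53, 49, 73, 89]
Step 2: min=25 at 1
  Swap: [22, 25, 61, 53, 49, 73, 89]
Step 3: min=49 at 4
  Swap: [22, 25, 49, 53, 61, 73, 89]

After 3 steps: [22, 25, 49, 53, 61, 73, 89]


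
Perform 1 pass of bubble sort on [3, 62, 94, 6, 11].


Initial: [3, 62, 94, 6, 11]
Pass 1: [3, 62, 6, 11, 94] (2 swaps)

After 1 pass: [3, 62, 6, 11, 94]


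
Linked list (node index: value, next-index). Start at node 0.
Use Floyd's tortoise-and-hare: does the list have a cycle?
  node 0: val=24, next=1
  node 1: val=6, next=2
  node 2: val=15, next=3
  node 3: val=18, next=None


Floyd's tortoise (slow, +1) and hare (fast, +2):
  init: slow=0, fast=0
  step 1: slow=1, fast=2
  step 2: fast 2->3->None, no cycle

Cycle: no


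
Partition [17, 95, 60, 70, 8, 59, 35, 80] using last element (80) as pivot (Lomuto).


Pivot: 80
  17 <= 80: advance i (no swap)
  60 <= 80: swap -> [17, 60, 95, 70, 8, 59, 35, 80]
  70 <= 80: swap -> [17, 60, 70, 95, 8, 59, 35, 80]
  8 <= 80: swap -> [17, 60, 70, 8, 95, 59, 35, 80]
  59 <= 80: swap -> [17, 60, 70, 8, 59, 95, 35, 80]
  35 <= 80: swap -> [17, 60, 70, 8, 59, 35, 95, 80]
Place pivot at 6: [17, 60, 70, 8, 59, 35, 80, 95]

Partitioned: [17, 60, 70, 8, 59, 35, 80, 95]


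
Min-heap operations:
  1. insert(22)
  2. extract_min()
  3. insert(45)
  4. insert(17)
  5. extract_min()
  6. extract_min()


insert(22) -> [22]
extract_min()->22, []
insert(45) -> [45]
insert(17) -> [17, 45]
extract_min()->17, [45]
extract_min()->45, []

Final heap: []


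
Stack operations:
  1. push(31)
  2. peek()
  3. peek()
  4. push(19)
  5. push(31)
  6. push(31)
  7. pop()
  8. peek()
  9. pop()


push(31) -> [31]
peek()->31
peek()->31
push(19) -> [31, 19]
push(31) -> [31, 19, 31]
push(31) -> [31, 19, 31, 31]
pop()->31, [31, 19, 31]
peek()->31
pop()->31, [31, 19]

Final stack: [31, 19]


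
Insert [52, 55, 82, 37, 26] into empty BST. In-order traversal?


Insert 52: root
Insert 55: R from 52
Insert 82: R from 52 -> R from 55
Insert 37: L from 52
Insert 26: L from 52 -> L from 37

In-order: [26, 37, 52, 55, 82]


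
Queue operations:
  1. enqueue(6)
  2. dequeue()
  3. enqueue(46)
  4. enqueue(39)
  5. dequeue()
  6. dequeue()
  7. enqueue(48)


enqueue(6) -> [6]
dequeue()->6, []
enqueue(46) -> [46]
enqueue(39) -> [46, 39]
dequeue()->46, [39]
dequeue()->39, []
enqueue(48) -> [48]

Final queue: [48]


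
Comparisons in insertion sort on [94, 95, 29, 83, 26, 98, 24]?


Algorithm: insertion sort
Input: [94, 95, 29, 83, 26, 98, 24]
Sorted: [24, 26, 29, 83, 94, 95, 98]

17


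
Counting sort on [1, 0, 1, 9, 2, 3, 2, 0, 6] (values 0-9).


Input: [1, 0, 1, 9, 2, 3, 2, 0, 6]
Counts: [2, 2, 2, 1, 0, 0, 1, 0, 0, 1]

Sorted: [0, 0, 1, 1, 2, 2, 3, 6, 9]


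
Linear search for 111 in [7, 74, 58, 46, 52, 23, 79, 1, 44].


i=0: 7!=111
i=1: 74!=111
i=2: 58!=111
i=3: 46!=111
i=4: 52!=111
i=5: 23!=111
i=6: 79!=111
i=7: 1!=111
i=8: 44!=111

Not found, 9 comps


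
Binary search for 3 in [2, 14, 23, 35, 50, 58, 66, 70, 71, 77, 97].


Step 1: lo=0, hi=10, mid=5, val=58
Step 2: lo=0, hi=4, mid=2, val=23
Step 3: lo=0, hi=1, mid=0, val=2
Step 4: lo=1, hi=1, mid=1, val=14

Not found


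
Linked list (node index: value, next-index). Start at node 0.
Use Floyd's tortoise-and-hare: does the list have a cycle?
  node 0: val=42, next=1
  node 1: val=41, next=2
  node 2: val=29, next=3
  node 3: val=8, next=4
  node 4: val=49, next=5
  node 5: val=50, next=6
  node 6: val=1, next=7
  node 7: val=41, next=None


Floyd's tortoise (slow, +1) and hare (fast, +2):
  init: slow=0, fast=0
  step 1: slow=1, fast=2
  step 2: slow=2, fast=4
  step 3: slow=3, fast=6
  step 4: fast 6->7->None, no cycle

Cycle: no


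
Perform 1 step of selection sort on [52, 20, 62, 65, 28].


Initial: [52, 20, 62, 65, 28]
Step 1: min=20 at 1
  Swap: [20, 52, 62, 65, 28]

After 1 step: [20, 52, 62, 65, 28]


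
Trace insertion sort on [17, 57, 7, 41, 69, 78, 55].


Initial: [17, 57, 7, 41, 69, 78, 55]
Insert 57: [17, 57, 7, 41, 69, 78, 55]
Insert 7: [7, 17, 57, 41, 69, 78, 55]
Insert 41: [7, 17, 41, 57, 69, 78, 55]
Insert 69: [7, 17, 41, 57, 69, 78, 55]
Insert 78: [7, 17, 41, 57, 69, 78, 55]
Insert 55: [7, 17, 41, 55, 57, 69, 78]

Sorted: [7, 17, 41, 55, 57, 69, 78]


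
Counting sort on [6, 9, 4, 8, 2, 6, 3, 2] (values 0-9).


Input: [6, 9, 4, 8, 2, 6, 3, 2]
Counts: [0, 0, 2, 1, 1, 0, 2, 0, 1, 1]

Sorted: [2, 2, 3, 4, 6, 6, 8, 9]


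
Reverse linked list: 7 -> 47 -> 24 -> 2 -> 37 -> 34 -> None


Step 1: curr=7, set curr.next=prev(None) | reversed so far: 7
Step 2: curr=47, set curr.next=prev(7) | reversed so far: 47 -> 7
Step 3: curr=24, set curr.next=prev(47) | reversed so far: 24 -> 47 -> 7
Step 4: curr=2, set curr.next=prev(24) | reversed so far: 2 -> 24 -> 47 -> 7
Step 5: curr=37, set curr.next=prev(2) | reversed so far: 37 -> 2 -> 24 -> 47 -> 7
Step 6: curr=34, set curr.next=prev(37) | reversed so far: 34 -> 37 -> 2 -> 24 -> 47 -> 7

34 -> 37 -> 2 -> 24 -> 47 -> 7 -> None


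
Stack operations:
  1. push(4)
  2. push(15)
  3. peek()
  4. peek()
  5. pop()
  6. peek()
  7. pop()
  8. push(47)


push(4) -> [4]
push(15) -> [4, 15]
peek()->15
peek()->15
pop()->15, [4]
peek()->4
pop()->4, []
push(47) -> [47]

Final stack: [47]


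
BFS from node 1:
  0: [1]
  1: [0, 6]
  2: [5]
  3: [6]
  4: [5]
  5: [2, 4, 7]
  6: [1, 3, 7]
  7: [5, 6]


Visit 1, enqueue [0, 6]
Visit 0, enqueue []
Visit 6, enqueue [3, 7]
Visit 3, enqueue []
Visit 7, enqueue [5]
Visit 5, enqueue [2, 4]
Visit 2, enqueue []
Visit 4, enqueue []

BFS order: [1, 0, 6, 3, 7, 5, 2, 4]


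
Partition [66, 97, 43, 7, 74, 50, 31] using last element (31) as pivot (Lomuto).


Pivot: 31
  7 <= 31: swap -> [7, 97, 43, 66, 74, 50, 31]
Place pivot at 1: [7, 31, 43, 66, 74, 50, 97]

Partitioned: [7, 31, 43, 66, 74, 50, 97]


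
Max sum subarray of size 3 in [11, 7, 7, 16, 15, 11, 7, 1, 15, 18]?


[0:3]: 25
[1:4]: 30
[2:5]: 38
[3:6]: 42
[4:7]: 33
[5:8]: 19
[6:9]: 23
[7:10]: 34

Max: 42 at [3:6]


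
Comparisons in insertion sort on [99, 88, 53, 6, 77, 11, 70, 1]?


Algorithm: insertion sort
Input: [99, 88, 53, 6, 77, 11, 70, 1]
Sorted: [1, 6, 11, 53, 70, 77, 88, 99]

25


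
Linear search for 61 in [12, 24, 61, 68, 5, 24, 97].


i=0: 12!=61
i=1: 24!=61
i=2: 61==61 found!

Found at 2, 3 comps


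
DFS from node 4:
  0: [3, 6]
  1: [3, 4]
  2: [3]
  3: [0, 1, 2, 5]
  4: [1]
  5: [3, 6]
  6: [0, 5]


Visit 4, push [1]
Visit 1, push [3]
Visit 3, push [5, 2, 0]
Visit 0, push [6]
Visit 6, push [5]
Visit 5, push []
Visit 2, push []

DFS order: [4, 1, 3, 0, 6, 5, 2]


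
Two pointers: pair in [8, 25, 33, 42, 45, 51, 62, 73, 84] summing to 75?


lo=0(8)+hi=8(84)=92
lo=0(8)+hi=7(73)=81
lo=0(8)+hi=6(62)=70
lo=1(25)+hi=6(62)=87
lo=1(25)+hi=5(51)=76
lo=1(25)+hi=4(45)=70
lo=2(33)+hi=4(45)=78
lo=2(33)+hi=3(42)=75

Yes: 33+42=75


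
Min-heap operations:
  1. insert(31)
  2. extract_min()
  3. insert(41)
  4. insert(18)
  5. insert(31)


insert(31) -> [31]
extract_min()->31, []
insert(41) -> [41]
insert(18) -> [18, 41]
insert(31) -> [18, 41, 31]

Final heap: [18, 41, 31]


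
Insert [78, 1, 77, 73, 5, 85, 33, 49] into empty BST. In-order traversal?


Insert 78: root
Insert 1: L from 78
Insert 77: L from 78 -> R from 1
Insert 73: L from 78 -> R from 1 -> L from 77
Insert 5: L from 78 -> R from 1 -> L from 77 -> L from 73
Insert 85: R from 78
Insert 33: L from 78 -> R from 1 -> L from 77 -> L from 73 -> R from 5
Insert 49: L from 78 -> R from 1 -> L from 77 -> L from 73 -> R from 5 -> R from 33

In-order: [1, 5, 33, 49, 73, 77, 78, 85]


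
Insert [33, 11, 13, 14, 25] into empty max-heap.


Insert 33: [33]
Insert 11: [33, 11]
Insert 13: [33, 11, 13]
Insert 14: [33, 14, 13, 11]
Insert 25: [33, 25, 13, 11, 14]

Final heap: [33, 25, 13, 11, 14]


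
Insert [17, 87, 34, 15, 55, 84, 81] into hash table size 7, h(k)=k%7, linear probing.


Insert 17: h=3 -> slot 3
Insert 87: h=3, 1 probes -> slot 4
Insert 34: h=6 -> slot 6
Insert 15: h=1 -> slot 1
Insert 55: h=6, 1 probes -> slot 0
Insert 84: h=0, 2 probes -> slot 2
Insert 81: h=4, 1 probes -> slot 5

Table: [55, 15, 84, 17, 87, 81, 34]


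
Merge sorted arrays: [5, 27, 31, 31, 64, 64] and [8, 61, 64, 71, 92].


Take 5 from A
Take 8 from B
Take 27 from A
Take 31 from A
Take 31 from A
Take 61 from B
Take 64 from A
Take 64 from A

Merged: [5, 8, 27, 31, 31, 61, 64, 64, 64, 71, 92]


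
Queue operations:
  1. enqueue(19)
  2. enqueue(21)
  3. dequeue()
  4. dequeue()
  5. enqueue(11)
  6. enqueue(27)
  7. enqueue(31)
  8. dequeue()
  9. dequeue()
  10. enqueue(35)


enqueue(19) -> [19]
enqueue(21) -> [19, 21]
dequeue()->19, [21]
dequeue()->21, []
enqueue(11) -> [11]
enqueue(27) -> [11, 27]
enqueue(31) -> [11, 27, 31]
dequeue()->11, [27, 31]
dequeue()->27, [31]
enqueue(35) -> [31, 35]

Final queue: [31, 35]


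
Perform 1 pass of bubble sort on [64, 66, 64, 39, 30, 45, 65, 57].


Initial: [64, 66, 64, 39, 30, 45, 65, 57]
Pass 1: [64, 64, 39, 30, 45, 65, 57, 66] (6 swaps)

After 1 pass: [64, 64, 39, 30, 45, 65, 57, 66]


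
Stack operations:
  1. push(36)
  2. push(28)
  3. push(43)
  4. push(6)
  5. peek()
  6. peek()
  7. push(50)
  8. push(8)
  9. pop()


push(36) -> [36]
push(28) -> [36, 28]
push(43) -> [36, 28, 43]
push(6) -> [36, 28, 43, 6]
peek()->6
peek()->6
push(50) -> [36, 28, 43, 6, 50]
push(8) -> [36, 28, 43, 6, 50, 8]
pop()->8, [36, 28, 43, 6, 50]

Final stack: [36, 28, 43, 6, 50]


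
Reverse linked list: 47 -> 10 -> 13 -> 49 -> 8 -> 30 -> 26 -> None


Step 1: curr=47, set curr.next=prev(None) | reversed so far: 47
Step 2: curr=10, set curr.next=prev(47) | reversed so far: 10 -> 47
Step 3: curr=13, set curr.next=prev(10) | reversed so far: 13 -> 10 -> 47
Step 4: curr=49, set curr.next=prev(13) | reversed so far: 49 -> 13 -> 10 -> 47
Step 5: curr=8, set curr.next=prev(49) | reversed so far: 8 -> 49 -> 13 -> 10 -> 47
Step 6: curr=30, set curr.next=prev(8) | reversed so far: 30 -> 8 -> 49 -> 13 -> 10 -> 47
Step 7: curr=26, set curr.next=prev(30) | reversed so far: 26 -> 30 -> 8 -> 49 -> 13 -> 10 -> 47

26 -> 30 -> 8 -> 49 -> 13 -> 10 -> 47 -> None


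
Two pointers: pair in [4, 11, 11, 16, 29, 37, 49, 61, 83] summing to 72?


lo=0(4)+hi=8(83)=87
lo=0(4)+hi=7(61)=65
lo=1(11)+hi=7(61)=72

Yes: 11+61=72


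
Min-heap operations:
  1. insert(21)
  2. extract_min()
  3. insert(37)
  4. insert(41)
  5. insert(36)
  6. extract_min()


insert(21) -> [21]
extract_min()->21, []
insert(37) -> [37]
insert(41) -> [37, 41]
insert(36) -> [36, 41, 37]
extract_min()->36, [37, 41]

Final heap: [37, 41]


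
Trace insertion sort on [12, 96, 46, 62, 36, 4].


Initial: [12, 96, 46, 62, 36, 4]
Insert 96: [12, 96, 46, 62, 36, 4]
Insert 46: [12, 46, 96, 62, 36, 4]
Insert 62: [12, 46, 62, 96, 36, 4]
Insert 36: [12, 36, 46, 62, 96, 4]
Insert 4: [4, 12, 36, 46, 62, 96]

Sorted: [4, 12, 36, 46, 62, 96]


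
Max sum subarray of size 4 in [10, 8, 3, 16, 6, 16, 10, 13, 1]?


[0:4]: 37
[1:5]: 33
[2:6]: 41
[3:7]: 48
[4:8]: 45
[5:9]: 40

Max: 48 at [3:7]


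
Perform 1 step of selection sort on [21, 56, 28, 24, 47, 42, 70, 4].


Initial: [21, 56, 28, 24, 47, 42, 70, 4]
Step 1: min=4 at 7
  Swap: [4, 56, 28, 24, 47, 42, 70, 21]

After 1 step: [4, 56, 28, 24, 47, 42, 70, 21]


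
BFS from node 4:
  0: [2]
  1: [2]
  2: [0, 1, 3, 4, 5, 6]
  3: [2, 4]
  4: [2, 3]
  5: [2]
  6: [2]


Visit 4, enqueue [2, 3]
Visit 2, enqueue [0, 1, 5, 6]
Visit 3, enqueue []
Visit 0, enqueue []
Visit 1, enqueue []
Visit 5, enqueue []
Visit 6, enqueue []

BFS order: [4, 2, 3, 0, 1, 5, 6]


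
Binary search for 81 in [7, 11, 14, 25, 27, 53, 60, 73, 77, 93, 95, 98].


Step 1: lo=0, hi=11, mid=5, val=53
Step 2: lo=6, hi=11, mid=8, val=77
Step 3: lo=9, hi=11, mid=10, val=95
Step 4: lo=9, hi=9, mid=9, val=93

Not found


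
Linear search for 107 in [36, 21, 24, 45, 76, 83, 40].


i=0: 36!=107
i=1: 21!=107
i=2: 24!=107
i=3: 45!=107
i=4: 76!=107
i=5: 83!=107
i=6: 40!=107

Not found, 7 comps


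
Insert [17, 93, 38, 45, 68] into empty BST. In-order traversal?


Insert 17: root
Insert 93: R from 17
Insert 38: R from 17 -> L from 93
Insert 45: R from 17 -> L from 93 -> R from 38
Insert 68: R from 17 -> L from 93 -> R from 38 -> R from 45

In-order: [17, 38, 45, 68, 93]


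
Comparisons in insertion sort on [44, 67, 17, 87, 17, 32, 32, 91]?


Algorithm: insertion sort
Input: [44, 67, 17, 87, 17, 32, 32, 91]
Sorted: [17, 17, 32, 32, 44, 67, 87, 91]

17


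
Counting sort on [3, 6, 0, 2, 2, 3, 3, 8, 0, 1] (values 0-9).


Input: [3, 6, 0, 2, 2, 3, 3, 8, 0, 1]
Counts: [2, 1, 2, 3, 0, 0, 1, 0, 1, 0]

Sorted: [0, 0, 1, 2, 2, 3, 3, 3, 6, 8]


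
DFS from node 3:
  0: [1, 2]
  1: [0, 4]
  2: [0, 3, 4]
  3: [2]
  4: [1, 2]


Visit 3, push [2]
Visit 2, push [4, 0]
Visit 0, push [1]
Visit 1, push [4]
Visit 4, push []

DFS order: [3, 2, 0, 1, 4]


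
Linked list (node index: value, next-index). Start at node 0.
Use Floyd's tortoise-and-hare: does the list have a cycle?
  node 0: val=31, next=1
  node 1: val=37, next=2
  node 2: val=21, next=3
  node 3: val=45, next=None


Floyd's tortoise (slow, +1) and hare (fast, +2):
  init: slow=0, fast=0
  step 1: slow=1, fast=2
  step 2: fast 2->3->None, no cycle

Cycle: no


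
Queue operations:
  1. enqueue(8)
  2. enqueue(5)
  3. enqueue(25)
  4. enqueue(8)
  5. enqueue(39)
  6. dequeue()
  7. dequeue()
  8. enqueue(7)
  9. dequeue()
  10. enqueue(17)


enqueue(8) -> [8]
enqueue(5) -> [8, 5]
enqueue(25) -> [8, 5, 25]
enqueue(8) -> [8, 5, 25, 8]
enqueue(39) -> [8, 5, 25, 8, 39]
dequeue()->8, [5, 25, 8, 39]
dequeue()->5, [25, 8, 39]
enqueue(7) -> [25, 8, 39, 7]
dequeue()->25, [8, 39, 7]
enqueue(17) -> [8, 39, 7, 17]

Final queue: [8, 39, 7, 17]


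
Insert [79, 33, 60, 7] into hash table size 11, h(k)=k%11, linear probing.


Insert 79: h=2 -> slot 2
Insert 33: h=0 -> slot 0
Insert 60: h=5 -> slot 5
Insert 7: h=7 -> slot 7

Table: [33, None, 79, None, None, 60, None, 7, None, None, None]


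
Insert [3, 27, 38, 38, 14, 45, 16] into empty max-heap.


Insert 3: [3]
Insert 27: [27, 3]
Insert 38: [38, 3, 27]
Insert 38: [38, 38, 27, 3]
Insert 14: [38, 38, 27, 3, 14]
Insert 45: [45, 38, 38, 3, 14, 27]
Insert 16: [45, 38, 38, 3, 14, 27, 16]

Final heap: [45, 38, 38, 3, 14, 27, 16]


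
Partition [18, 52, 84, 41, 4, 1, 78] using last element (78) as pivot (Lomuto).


Pivot: 78
  18 <= 78: advance i (no swap)
  52 <= 78: advance i (no swap)
  41 <= 78: swap -> [18, 52, 41, 84, 4, 1, 78]
  4 <= 78: swap -> [18, 52, 41, 4, 84, 1, 78]
  1 <= 78: swap -> [18, 52, 41, 4, 1, 84, 78]
Place pivot at 5: [18, 52, 41, 4, 1, 78, 84]

Partitioned: [18, 52, 41, 4, 1, 78, 84]


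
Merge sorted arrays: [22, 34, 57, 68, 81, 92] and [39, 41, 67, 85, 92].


Take 22 from A
Take 34 from A
Take 39 from B
Take 41 from B
Take 57 from A
Take 67 from B
Take 68 from A
Take 81 from A
Take 85 from B
Take 92 from A

Merged: [22, 34, 39, 41, 57, 67, 68, 81, 85, 92, 92]


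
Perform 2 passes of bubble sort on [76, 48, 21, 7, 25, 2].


Initial: [76, 48, 21, 7, 25, 2]
Pass 1: [48, 21, 7, 25, 2, 76] (5 swaps)
Pass 2: [21, 7, 25, 2, 48, 76] (4 swaps)

After 2 passes: [21, 7, 25, 2, 48, 76]


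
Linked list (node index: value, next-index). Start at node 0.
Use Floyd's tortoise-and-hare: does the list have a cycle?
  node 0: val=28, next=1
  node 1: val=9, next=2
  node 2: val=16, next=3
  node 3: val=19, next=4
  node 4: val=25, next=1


Floyd's tortoise (slow, +1) and hare (fast, +2):
  init: slow=0, fast=0
  step 1: slow=1, fast=2
  step 2: slow=2, fast=4
  step 3: slow=3, fast=2
  step 4: slow=4, fast=4
  slow == fast at node 4: cycle detected

Cycle: yes


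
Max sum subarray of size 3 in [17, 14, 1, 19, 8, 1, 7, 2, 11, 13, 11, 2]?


[0:3]: 32
[1:4]: 34
[2:5]: 28
[3:6]: 28
[4:7]: 16
[5:8]: 10
[6:9]: 20
[7:10]: 26
[8:11]: 35
[9:12]: 26

Max: 35 at [8:11]


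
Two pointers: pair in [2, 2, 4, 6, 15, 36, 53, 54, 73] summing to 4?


lo=0(2)+hi=8(73)=75
lo=0(2)+hi=7(54)=56
lo=0(2)+hi=6(53)=55
lo=0(2)+hi=5(36)=38
lo=0(2)+hi=4(15)=17
lo=0(2)+hi=3(6)=8
lo=0(2)+hi=2(4)=6
lo=0(2)+hi=1(2)=4

Yes: 2+2=4


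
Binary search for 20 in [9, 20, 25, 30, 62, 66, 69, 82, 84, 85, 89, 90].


Step 1: lo=0, hi=11, mid=5, val=66
Step 2: lo=0, hi=4, mid=2, val=25
Step 3: lo=0, hi=1, mid=0, val=9
Step 4: lo=1, hi=1, mid=1, val=20

Found at index 1


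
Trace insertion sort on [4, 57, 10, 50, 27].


Initial: [4, 57, 10, 50, 27]
Insert 57: [4, 57, 10, 50, 27]
Insert 10: [4, 10, 57, 50, 27]
Insert 50: [4, 10, 50, 57, 27]
Insert 27: [4, 10, 27, 50, 57]

Sorted: [4, 10, 27, 50, 57]


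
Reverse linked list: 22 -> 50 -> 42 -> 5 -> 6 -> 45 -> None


Step 1: curr=22, set curr.next=prev(None) | reversed so far: 22
Step 2: curr=50, set curr.next=prev(22) | reversed so far: 50 -> 22
Step 3: curr=42, set curr.next=prev(50) | reversed so far: 42 -> 50 -> 22
Step 4: curr=5, set curr.next=prev(42) | reversed so far: 5 -> 42 -> 50 -> 22
Step 5: curr=6, set curr.next=prev(5) | reversed so far: 6 -> 5 -> 42 -> 50 -> 22
Step 6: curr=45, set curr.next=prev(6) | reversed so far: 45 -> 6 -> 5 -> 42 -> 50 -> 22

45 -> 6 -> 5 -> 42 -> 50 -> 22 -> None


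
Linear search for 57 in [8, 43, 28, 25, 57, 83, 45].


i=0: 8!=57
i=1: 43!=57
i=2: 28!=57
i=3: 25!=57
i=4: 57==57 found!

Found at 4, 5 comps


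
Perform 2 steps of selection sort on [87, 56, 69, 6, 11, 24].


Initial: [87, 56, 69, 6, 11, 24]
Step 1: min=6 at 3
  Swap: [6, 56, 69, 87, 11, 24]
Step 2: min=11 at 4
  Swap: [6, 11, 69, 87, 56, 24]

After 2 steps: [6, 11, 69, 87, 56, 24]


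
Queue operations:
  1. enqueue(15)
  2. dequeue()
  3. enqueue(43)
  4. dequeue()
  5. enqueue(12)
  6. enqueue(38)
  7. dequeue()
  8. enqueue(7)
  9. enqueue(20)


enqueue(15) -> [15]
dequeue()->15, []
enqueue(43) -> [43]
dequeue()->43, []
enqueue(12) -> [12]
enqueue(38) -> [12, 38]
dequeue()->12, [38]
enqueue(7) -> [38, 7]
enqueue(20) -> [38, 7, 20]

Final queue: [38, 7, 20]


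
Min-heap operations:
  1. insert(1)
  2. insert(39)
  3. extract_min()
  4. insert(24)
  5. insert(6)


insert(1) -> [1]
insert(39) -> [1, 39]
extract_min()->1, [39]
insert(24) -> [24, 39]
insert(6) -> [6, 39, 24]

Final heap: [6, 39, 24]


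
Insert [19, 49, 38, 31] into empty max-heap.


Insert 19: [19]
Insert 49: [49, 19]
Insert 38: [49, 19, 38]
Insert 31: [49, 31, 38, 19]

Final heap: [49, 31, 38, 19]


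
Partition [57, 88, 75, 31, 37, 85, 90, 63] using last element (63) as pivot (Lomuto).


Pivot: 63
  57 <= 63: advance i (no swap)
  31 <= 63: swap -> [57, 31, 75, 88, 37, 85, 90, 63]
  37 <= 63: swap -> [57, 31, 37, 88, 75, 85, 90, 63]
Place pivot at 3: [57, 31, 37, 63, 75, 85, 90, 88]

Partitioned: [57, 31, 37, 63, 75, 85, 90, 88]


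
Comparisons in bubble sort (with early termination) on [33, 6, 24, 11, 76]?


Algorithm: bubble sort (with early termination)
Input: [33, 6, 24, 11, 76]
Sorted: [6, 11, 24, 33, 76]

9


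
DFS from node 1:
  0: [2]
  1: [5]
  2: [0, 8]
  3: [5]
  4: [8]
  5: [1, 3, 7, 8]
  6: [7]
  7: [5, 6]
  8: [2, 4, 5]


Visit 1, push [5]
Visit 5, push [8, 7, 3]
Visit 3, push []
Visit 7, push [6]
Visit 6, push []
Visit 8, push [4, 2]
Visit 2, push [0]
Visit 0, push []
Visit 4, push []

DFS order: [1, 5, 3, 7, 6, 8, 2, 0, 4]


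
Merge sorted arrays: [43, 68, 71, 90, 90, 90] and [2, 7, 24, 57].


Take 2 from B
Take 7 from B
Take 24 from B
Take 43 from A
Take 57 from B

Merged: [2, 7, 24, 43, 57, 68, 71, 90, 90, 90]


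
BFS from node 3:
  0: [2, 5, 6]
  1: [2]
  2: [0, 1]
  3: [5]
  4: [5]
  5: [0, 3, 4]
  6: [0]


Visit 3, enqueue [5]
Visit 5, enqueue [0, 4]
Visit 0, enqueue [2, 6]
Visit 4, enqueue []
Visit 2, enqueue [1]
Visit 6, enqueue []
Visit 1, enqueue []

BFS order: [3, 5, 0, 4, 2, 6, 1]


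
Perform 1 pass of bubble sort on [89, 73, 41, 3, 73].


Initial: [89, 73, 41, 3, 73]
Pass 1: [73, 41, 3, 73, 89] (4 swaps)

After 1 pass: [73, 41, 3, 73, 89]


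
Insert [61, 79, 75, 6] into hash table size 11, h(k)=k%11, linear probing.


Insert 61: h=6 -> slot 6
Insert 79: h=2 -> slot 2
Insert 75: h=9 -> slot 9
Insert 6: h=6, 1 probes -> slot 7

Table: [None, None, 79, None, None, None, 61, 6, None, 75, None]


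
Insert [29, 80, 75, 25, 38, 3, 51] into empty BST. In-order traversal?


Insert 29: root
Insert 80: R from 29
Insert 75: R from 29 -> L from 80
Insert 25: L from 29
Insert 38: R from 29 -> L from 80 -> L from 75
Insert 3: L from 29 -> L from 25
Insert 51: R from 29 -> L from 80 -> L from 75 -> R from 38

In-order: [3, 25, 29, 38, 51, 75, 80]


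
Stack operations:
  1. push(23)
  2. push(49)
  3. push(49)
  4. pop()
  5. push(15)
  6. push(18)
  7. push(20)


push(23) -> [23]
push(49) -> [23, 49]
push(49) -> [23, 49, 49]
pop()->49, [23, 49]
push(15) -> [23, 49, 15]
push(18) -> [23, 49, 15, 18]
push(20) -> [23, 49, 15, 18, 20]

Final stack: [23, 49, 15, 18, 20]


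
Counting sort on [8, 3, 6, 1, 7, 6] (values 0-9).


Input: [8, 3, 6, 1, 7, 6]
Counts: [0, 1, 0, 1, 0, 0, 2, 1, 1, 0]

Sorted: [1, 3, 6, 6, 7, 8]


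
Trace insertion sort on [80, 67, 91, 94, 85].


Initial: [80, 67, 91, 94, 85]
Insert 67: [67, 80, 91, 94, 85]
Insert 91: [67, 80, 91, 94, 85]
Insert 94: [67, 80, 91, 94, 85]
Insert 85: [67, 80, 85, 91, 94]

Sorted: [67, 80, 85, 91, 94]


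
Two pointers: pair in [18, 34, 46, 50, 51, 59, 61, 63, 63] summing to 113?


lo=0(18)+hi=8(63)=81
lo=1(34)+hi=8(63)=97
lo=2(46)+hi=8(63)=109
lo=3(50)+hi=8(63)=113

Yes: 50+63=113


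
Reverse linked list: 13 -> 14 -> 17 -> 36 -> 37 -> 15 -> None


Step 1: curr=13, set curr.next=prev(None) | reversed so far: 13
Step 2: curr=14, set curr.next=prev(13) | reversed so far: 14 -> 13
Step 3: curr=17, set curr.next=prev(14) | reversed so far: 17 -> 14 -> 13
Step 4: curr=36, set curr.next=prev(17) | reversed so far: 36 -> 17 -> 14 -> 13
Step 5: curr=37, set curr.next=prev(36) | reversed so far: 37 -> 36 -> 17 -> 14 -> 13
Step 6: curr=15, set curr.next=prev(37) | reversed so far: 15 -> 37 -> 36 -> 17 -> 14 -> 13

15 -> 37 -> 36 -> 17 -> 14 -> 13 -> None


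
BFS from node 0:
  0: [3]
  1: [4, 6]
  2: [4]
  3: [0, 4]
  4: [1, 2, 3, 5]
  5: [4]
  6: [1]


Visit 0, enqueue [3]
Visit 3, enqueue [4]
Visit 4, enqueue [1, 2, 5]
Visit 1, enqueue [6]
Visit 2, enqueue []
Visit 5, enqueue []
Visit 6, enqueue []

BFS order: [0, 3, 4, 1, 2, 5, 6]


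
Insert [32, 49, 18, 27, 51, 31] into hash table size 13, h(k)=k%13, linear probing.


Insert 32: h=6 -> slot 6
Insert 49: h=10 -> slot 10
Insert 18: h=5 -> slot 5
Insert 27: h=1 -> slot 1
Insert 51: h=12 -> slot 12
Insert 31: h=5, 2 probes -> slot 7

Table: [None, 27, None, None, None, 18, 32, 31, None, None, 49, None, 51]


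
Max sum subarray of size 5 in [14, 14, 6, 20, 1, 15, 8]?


[0:5]: 55
[1:6]: 56
[2:7]: 50

Max: 56 at [1:6]


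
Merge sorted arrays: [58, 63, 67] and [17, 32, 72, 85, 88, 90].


Take 17 from B
Take 32 from B
Take 58 from A
Take 63 from A
Take 67 from A

Merged: [17, 32, 58, 63, 67, 72, 85, 88, 90]


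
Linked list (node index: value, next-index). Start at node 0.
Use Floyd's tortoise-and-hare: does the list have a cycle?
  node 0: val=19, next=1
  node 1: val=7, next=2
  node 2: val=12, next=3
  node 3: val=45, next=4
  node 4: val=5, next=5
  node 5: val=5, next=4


Floyd's tortoise (slow, +1) and hare (fast, +2):
  init: slow=0, fast=0
  step 1: slow=1, fast=2
  step 2: slow=2, fast=4
  step 3: slow=3, fast=4
  step 4: slow=4, fast=4
  slow == fast at node 4: cycle detected

Cycle: yes


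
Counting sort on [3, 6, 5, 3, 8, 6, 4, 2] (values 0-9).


Input: [3, 6, 5, 3, 8, 6, 4, 2]
Counts: [0, 0, 1, 2, 1, 1, 2, 0, 1, 0]

Sorted: [2, 3, 3, 4, 5, 6, 6, 8]


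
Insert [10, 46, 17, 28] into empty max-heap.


Insert 10: [10]
Insert 46: [46, 10]
Insert 17: [46, 10, 17]
Insert 28: [46, 28, 17, 10]

Final heap: [46, 28, 17, 10]


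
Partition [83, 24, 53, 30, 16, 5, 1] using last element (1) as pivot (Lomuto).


Pivot: 1
Place pivot at 0: [1, 24, 53, 30, 16, 5, 83]

Partitioned: [1, 24, 53, 30, 16, 5, 83]


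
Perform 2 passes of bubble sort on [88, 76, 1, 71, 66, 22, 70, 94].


Initial: [88, 76, 1, 71, 66, 22, 70, 94]
Pass 1: [76, 1, 71, 66, 22, 70, 88, 94] (6 swaps)
Pass 2: [1, 71, 66, 22, 70, 76, 88, 94] (5 swaps)

After 2 passes: [1, 71, 66, 22, 70, 76, 88, 94]


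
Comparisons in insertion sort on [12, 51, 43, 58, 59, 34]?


Algorithm: insertion sort
Input: [12, 51, 43, 58, 59, 34]
Sorted: [12, 34, 43, 51, 58, 59]

10


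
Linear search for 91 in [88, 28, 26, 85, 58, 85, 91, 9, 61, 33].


i=0: 88!=91
i=1: 28!=91
i=2: 26!=91
i=3: 85!=91
i=4: 58!=91
i=5: 85!=91
i=6: 91==91 found!

Found at 6, 7 comps


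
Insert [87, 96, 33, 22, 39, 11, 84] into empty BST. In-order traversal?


Insert 87: root
Insert 96: R from 87
Insert 33: L from 87
Insert 22: L from 87 -> L from 33
Insert 39: L from 87 -> R from 33
Insert 11: L from 87 -> L from 33 -> L from 22
Insert 84: L from 87 -> R from 33 -> R from 39

In-order: [11, 22, 33, 39, 84, 87, 96]


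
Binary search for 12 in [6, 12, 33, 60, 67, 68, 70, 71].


Step 1: lo=0, hi=7, mid=3, val=60
Step 2: lo=0, hi=2, mid=1, val=12

Found at index 1


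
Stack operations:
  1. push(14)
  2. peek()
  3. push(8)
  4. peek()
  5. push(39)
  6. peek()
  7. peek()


push(14) -> [14]
peek()->14
push(8) -> [14, 8]
peek()->8
push(39) -> [14, 8, 39]
peek()->39
peek()->39

Final stack: [14, 8, 39]


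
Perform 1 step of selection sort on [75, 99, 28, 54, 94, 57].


Initial: [75, 99, 28, 54, 94, 57]
Step 1: min=28 at 2
  Swap: [28, 99, 75, 54, 94, 57]

After 1 step: [28, 99, 75, 54, 94, 57]


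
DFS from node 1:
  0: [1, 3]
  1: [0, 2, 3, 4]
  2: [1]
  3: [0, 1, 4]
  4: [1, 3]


Visit 1, push [4, 3, 2, 0]
Visit 0, push [3]
Visit 3, push [4]
Visit 4, push []
Visit 2, push []

DFS order: [1, 0, 3, 4, 2]


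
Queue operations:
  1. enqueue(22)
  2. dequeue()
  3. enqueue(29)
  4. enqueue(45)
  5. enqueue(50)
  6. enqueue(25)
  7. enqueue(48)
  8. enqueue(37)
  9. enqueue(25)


enqueue(22) -> [22]
dequeue()->22, []
enqueue(29) -> [29]
enqueue(45) -> [29, 45]
enqueue(50) -> [29, 45, 50]
enqueue(25) -> [29, 45, 50, 25]
enqueue(48) -> [29, 45, 50, 25, 48]
enqueue(37) -> [29, 45, 50, 25, 48, 37]
enqueue(25) -> [29, 45, 50, 25, 48, 37, 25]

Final queue: [29, 45, 50, 25, 48, 37, 25]


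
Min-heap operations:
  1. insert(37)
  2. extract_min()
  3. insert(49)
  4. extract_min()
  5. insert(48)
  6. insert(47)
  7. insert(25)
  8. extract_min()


insert(37) -> [37]
extract_min()->37, []
insert(49) -> [49]
extract_min()->49, []
insert(48) -> [48]
insert(47) -> [47, 48]
insert(25) -> [25, 48, 47]
extract_min()->25, [47, 48]

Final heap: [47, 48]


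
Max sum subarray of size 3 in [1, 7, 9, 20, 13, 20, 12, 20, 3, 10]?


[0:3]: 17
[1:4]: 36
[2:5]: 42
[3:6]: 53
[4:7]: 45
[5:8]: 52
[6:9]: 35
[7:10]: 33

Max: 53 at [3:6]


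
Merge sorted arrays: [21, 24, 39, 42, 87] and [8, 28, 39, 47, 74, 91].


Take 8 from B
Take 21 from A
Take 24 from A
Take 28 from B
Take 39 from A
Take 39 from B
Take 42 from A
Take 47 from B
Take 74 from B
Take 87 from A

Merged: [8, 21, 24, 28, 39, 39, 42, 47, 74, 87, 91]


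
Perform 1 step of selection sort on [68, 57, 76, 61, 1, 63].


Initial: [68, 57, 76, 61, 1, 63]
Step 1: min=1 at 4
  Swap: [1, 57, 76, 61, 68, 63]

After 1 step: [1, 57, 76, 61, 68, 63]


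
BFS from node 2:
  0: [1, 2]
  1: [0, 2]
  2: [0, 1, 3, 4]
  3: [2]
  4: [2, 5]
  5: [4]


Visit 2, enqueue [0, 1, 3, 4]
Visit 0, enqueue []
Visit 1, enqueue []
Visit 3, enqueue []
Visit 4, enqueue [5]
Visit 5, enqueue []

BFS order: [2, 0, 1, 3, 4, 5]


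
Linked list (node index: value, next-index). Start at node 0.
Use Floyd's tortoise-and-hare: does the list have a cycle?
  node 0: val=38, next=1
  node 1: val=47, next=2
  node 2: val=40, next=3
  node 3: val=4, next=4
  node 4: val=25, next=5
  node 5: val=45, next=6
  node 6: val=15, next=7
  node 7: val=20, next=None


Floyd's tortoise (slow, +1) and hare (fast, +2):
  init: slow=0, fast=0
  step 1: slow=1, fast=2
  step 2: slow=2, fast=4
  step 3: slow=3, fast=6
  step 4: fast 6->7->None, no cycle

Cycle: no
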